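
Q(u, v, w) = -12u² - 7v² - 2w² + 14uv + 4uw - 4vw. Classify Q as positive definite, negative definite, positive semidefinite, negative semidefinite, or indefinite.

Write A = [[-12, 7, 2], [7, -7, -2], [2, -2, -2]].
Congruent diagonalization of A (simultaneous row and column reduction) yields pivots -12, -35/12, -10/7.
So there are 3 negative pivots.
Hence Q is negative definite.

negative definite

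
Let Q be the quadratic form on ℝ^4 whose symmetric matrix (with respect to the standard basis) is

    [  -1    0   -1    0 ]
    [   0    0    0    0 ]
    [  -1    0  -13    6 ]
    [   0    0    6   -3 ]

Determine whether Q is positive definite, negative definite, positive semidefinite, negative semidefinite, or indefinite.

Congruent diagonalization of A (simultaneous row and column reduction) yields pivots -1, 0, -12, 0.
That gives 2 negative, 2 zero pivots.
Hence Q is negative semidefinite.

negative semidefinite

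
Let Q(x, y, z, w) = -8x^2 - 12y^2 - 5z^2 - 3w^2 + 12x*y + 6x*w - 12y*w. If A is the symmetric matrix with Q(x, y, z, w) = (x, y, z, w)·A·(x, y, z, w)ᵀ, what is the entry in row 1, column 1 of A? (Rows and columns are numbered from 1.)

The coefficient of x^2 in Q is -8, and that is exactly A[1,1].

-8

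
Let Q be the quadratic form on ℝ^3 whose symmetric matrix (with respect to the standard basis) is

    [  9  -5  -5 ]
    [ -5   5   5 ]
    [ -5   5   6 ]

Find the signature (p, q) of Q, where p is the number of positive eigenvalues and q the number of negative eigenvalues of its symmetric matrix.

Applying the same elementary operations to the rows and columns of A produces a congruent diagonal matrix with entries 9, 20/9, 1.
That gives 3 positive pivots.

(3, 0)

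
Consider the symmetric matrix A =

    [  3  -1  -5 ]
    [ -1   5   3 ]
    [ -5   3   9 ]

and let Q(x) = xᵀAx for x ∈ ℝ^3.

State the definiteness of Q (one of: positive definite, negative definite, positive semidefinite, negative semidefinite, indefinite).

positive definite

Symmetric row and column elimination reduces A to a congruent diagonal form with pivots 3, 14/3, 2/7.
So there are 3 positive pivots.
Hence Q is positive definite.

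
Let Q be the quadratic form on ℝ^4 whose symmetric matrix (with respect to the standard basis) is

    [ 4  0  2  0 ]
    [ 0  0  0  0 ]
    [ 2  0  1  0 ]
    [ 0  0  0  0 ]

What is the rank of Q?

Symmetric row and column elimination reduces A to a congruent diagonal form with pivots 4, 0, 0, 0.
That gives 1 positive, 3 zero pivots.
The rank is the number of nonzero pivots: 1.

1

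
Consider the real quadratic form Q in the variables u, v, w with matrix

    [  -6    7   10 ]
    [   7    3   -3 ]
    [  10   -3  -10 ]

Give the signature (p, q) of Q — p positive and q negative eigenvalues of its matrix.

(1, 2)

An LDLᵀ factorisation of A has diagonal entries -6, 67/6, -4/67.
That gives 1 positive, 2 negative pivots.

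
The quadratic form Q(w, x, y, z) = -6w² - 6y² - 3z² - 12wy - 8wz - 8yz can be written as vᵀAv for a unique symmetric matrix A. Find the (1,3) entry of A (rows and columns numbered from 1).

-6

The coefficient of w·y in Q is -12. For a symmetric A this equals A[1,3] + A[3,1] = 2·A[1,3].
So A[1,3] = -12/2 = -6.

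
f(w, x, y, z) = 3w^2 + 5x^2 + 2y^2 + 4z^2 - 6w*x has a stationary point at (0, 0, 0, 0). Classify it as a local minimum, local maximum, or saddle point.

The Hessian at the origin is H = [[6, -6, 0, 0], [-6, 10, 0, 0], [0, 0, 4, 0], [0, 0, 0, 8]].
Symmetric row and column elimination reduces H to a congruent diagonal form with pivots 6, 4, 4, 8.
So there are 4 positive pivots.
H is positive definite, so the origin is a strict local minimum.

local minimum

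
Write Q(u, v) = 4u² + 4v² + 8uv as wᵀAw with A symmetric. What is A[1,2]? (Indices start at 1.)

4

The coefficient of u·v in Q is 8. For a symmetric A this equals A[1,2] + A[2,1] = 2·A[1,2].
So A[1,2] = 8/2 = 4.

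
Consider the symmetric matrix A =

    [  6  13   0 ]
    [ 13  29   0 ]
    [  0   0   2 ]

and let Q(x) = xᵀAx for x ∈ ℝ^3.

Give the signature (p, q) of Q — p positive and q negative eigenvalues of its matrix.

Applying the same elementary operations to the rows and columns of A produces a congruent diagonal matrix with entries 6, 5/6, 2.
Counting signs: 3 positive.

(3, 0)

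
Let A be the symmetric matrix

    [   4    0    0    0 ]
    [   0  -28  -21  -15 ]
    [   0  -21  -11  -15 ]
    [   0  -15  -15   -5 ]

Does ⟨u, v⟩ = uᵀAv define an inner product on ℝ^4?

Congruent diagonalization of A (simultaneous row and column reduction) yields pivots 4, -28, 19/4, 10/133.
Counting signs: 3 positive, 1 negative.
Hence Q is indefinite.
⟨·,·⟩ is an inner product exactly when A is positive definite.

no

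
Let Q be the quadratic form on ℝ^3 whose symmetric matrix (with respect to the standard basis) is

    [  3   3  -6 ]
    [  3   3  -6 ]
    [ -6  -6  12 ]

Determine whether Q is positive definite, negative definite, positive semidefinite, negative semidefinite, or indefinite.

positive semidefinite

Row-reducing A symmetrically gives the diagonal entries 3, 0, 0.
So there are 1 positive, 2 zero pivots.
Hence Q is positive semidefinite.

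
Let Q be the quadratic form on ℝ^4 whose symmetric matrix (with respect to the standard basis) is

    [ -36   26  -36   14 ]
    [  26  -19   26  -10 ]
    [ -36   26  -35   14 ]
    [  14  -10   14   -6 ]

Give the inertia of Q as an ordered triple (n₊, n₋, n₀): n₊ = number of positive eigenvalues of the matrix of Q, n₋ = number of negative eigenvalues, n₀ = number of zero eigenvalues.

(1, 3, 0)

Congruent diagonalization of A (simultaneous row and column reduction) yields pivots -36, -2/9, 1, -1/2.
So there are 1 positive, 3 negative pivots.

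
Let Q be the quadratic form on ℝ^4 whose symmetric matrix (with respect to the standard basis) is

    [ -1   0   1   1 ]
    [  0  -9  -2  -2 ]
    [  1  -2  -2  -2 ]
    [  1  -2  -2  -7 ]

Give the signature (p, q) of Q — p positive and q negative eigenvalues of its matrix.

Row-reducing A symmetrically gives the diagonal entries -1, -9, -5/9, -5.
Counting signs: 4 negative.

(0, 4)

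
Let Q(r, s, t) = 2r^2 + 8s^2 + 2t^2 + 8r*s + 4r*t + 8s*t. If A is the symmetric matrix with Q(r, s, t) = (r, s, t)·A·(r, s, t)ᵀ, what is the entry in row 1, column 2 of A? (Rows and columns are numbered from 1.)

4

The coefficient of r·s in Q is 8. For a symmetric A this equals A[1,2] + A[2,1] = 2·A[1,2].
So A[1,2] = 8/2 = 4.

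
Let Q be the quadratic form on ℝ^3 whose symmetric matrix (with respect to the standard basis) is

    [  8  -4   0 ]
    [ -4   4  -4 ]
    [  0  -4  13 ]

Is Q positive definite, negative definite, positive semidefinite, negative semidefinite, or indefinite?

Leading principal minors: Δ_1 = 8, Δ_2 = 16, Δ_3 = 80.
All leading principal minors are positive, so by Sylvester's criterion Q is positive definite.

positive definite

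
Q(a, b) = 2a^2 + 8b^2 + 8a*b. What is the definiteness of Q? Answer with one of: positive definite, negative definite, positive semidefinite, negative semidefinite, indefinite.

positive semidefinite

The symmetric matrix of Q is [[2, 4], [4, 8]].
For the 2×2 matrix [[2, 4], [4, 8]]: det = 2·8 − (4)² = 0, trace = 10.
det = 0 so one eigenvalue is zero; the form is semidefinite with the sign of the trace.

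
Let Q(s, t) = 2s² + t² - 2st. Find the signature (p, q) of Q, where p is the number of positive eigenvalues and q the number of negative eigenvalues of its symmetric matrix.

(2, 0)

The associated matrix is A = [[2, -1], [-1, 1]].
Applying the same elementary operations to the rows and columns of A produces a congruent diagonal matrix with entries 2, 1/2.
Counting signs: 2 positive.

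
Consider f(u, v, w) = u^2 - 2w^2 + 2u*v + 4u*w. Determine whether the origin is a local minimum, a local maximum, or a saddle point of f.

saddle point

The Hessian at the origin is H = [[2, 2, 4], [2, 0, 0], [4, 0, -4]].
Congruent diagonalization of H (simultaneous row and column reduction) yields pivots 2, -2, -4.
So there are 1 positive, 2 negative pivots.
H is indefinite, so the origin is a saddle point.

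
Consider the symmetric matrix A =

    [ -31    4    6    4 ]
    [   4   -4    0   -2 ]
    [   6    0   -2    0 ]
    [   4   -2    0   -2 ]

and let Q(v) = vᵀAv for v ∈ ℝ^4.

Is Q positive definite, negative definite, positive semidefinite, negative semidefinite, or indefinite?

negative definite

Applying the same elementary operations to the rows and columns of A produces a congruent diagonal matrix with entries -31, -108/31, -2/3, -5/9.
So there are 4 negative pivots.
Hence Q is negative definite.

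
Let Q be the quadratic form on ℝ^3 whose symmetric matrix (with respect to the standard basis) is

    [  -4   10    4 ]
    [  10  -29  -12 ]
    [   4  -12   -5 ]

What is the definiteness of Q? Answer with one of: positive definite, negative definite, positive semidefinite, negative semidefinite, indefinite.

Applying the same elementary operations to the rows and columns of A produces a congruent diagonal matrix with entries -4, -4, 0.
So there are 2 negative, 1 zero pivots.
Hence Q is negative semidefinite.

negative semidefinite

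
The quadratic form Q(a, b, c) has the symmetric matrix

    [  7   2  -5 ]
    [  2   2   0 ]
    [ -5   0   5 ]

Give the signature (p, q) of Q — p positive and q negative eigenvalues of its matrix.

(2, 0)

Symmetric row and column elimination reduces A to a congruent diagonal form with pivots 7, 10/7, 0.
So there are 2 positive, 1 zero pivots.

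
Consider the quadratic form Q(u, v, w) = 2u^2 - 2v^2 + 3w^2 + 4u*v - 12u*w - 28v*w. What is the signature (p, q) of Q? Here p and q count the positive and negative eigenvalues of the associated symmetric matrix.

(2, 1)

The associated matrix is A = [[2, 2, -6], [2, -2, -14], [-6, -14, 3]].
Congruent diagonalization of A (simultaneous row and column reduction) yields pivots 2, -4, 1.
So there are 2 positive, 1 negative pivots.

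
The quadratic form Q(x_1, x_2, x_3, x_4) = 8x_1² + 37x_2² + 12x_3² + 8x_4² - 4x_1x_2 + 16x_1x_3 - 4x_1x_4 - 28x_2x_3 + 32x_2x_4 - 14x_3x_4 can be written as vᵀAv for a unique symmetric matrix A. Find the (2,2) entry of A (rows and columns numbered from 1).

The coefficient of x_2² in Q is 37, and that is exactly A[2,2].

37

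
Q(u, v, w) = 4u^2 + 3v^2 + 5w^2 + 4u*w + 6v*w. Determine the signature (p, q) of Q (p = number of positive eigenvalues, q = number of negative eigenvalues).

The symmetric matrix is A = [[4, 0, 2], [0, 3, 3], [2, 3, 5]].
Applying the same elementary operations to the rows and columns of A produces a congruent diagonal matrix with entries 4, 3, 1.
So there are 3 positive pivots.

(3, 0)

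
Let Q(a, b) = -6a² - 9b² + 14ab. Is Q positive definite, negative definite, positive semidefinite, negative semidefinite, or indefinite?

negative definite

The symmetric matrix of Q is [[-6, 7], [7, -9]].
For the 2×2 matrix [[-6, 7], [7, -9]]: det = -6·-9 − (7)² = 5, trace = -15.
det > 0 so both eigenvalues share the sign of the trace; trace = -15 < 0 ⇒ both negative.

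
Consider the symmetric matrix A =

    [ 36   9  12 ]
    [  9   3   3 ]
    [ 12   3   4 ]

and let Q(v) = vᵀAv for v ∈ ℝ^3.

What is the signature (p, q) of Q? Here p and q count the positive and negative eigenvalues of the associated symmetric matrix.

Row-reducing A symmetrically gives the diagonal entries 36, 3/4, 0.
Counting signs: 2 positive, 1 zero.

(2, 0)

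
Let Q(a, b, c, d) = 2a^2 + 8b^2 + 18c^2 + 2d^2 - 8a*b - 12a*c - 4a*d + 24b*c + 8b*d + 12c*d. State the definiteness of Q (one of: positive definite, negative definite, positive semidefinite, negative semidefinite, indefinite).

positive semidefinite

The associated matrix is A = [[2, -4, -6, -2], [-4, 8, 12, 4], [-6, 12, 18, 6], [-2, 4, 6, 2]].
Applying the same elementary operations to the rows and columns of A produces a congruent diagonal matrix with entries 2, 0, 0, 0.
So there are 1 positive, 3 zero pivots.
Hence Q is positive semidefinite.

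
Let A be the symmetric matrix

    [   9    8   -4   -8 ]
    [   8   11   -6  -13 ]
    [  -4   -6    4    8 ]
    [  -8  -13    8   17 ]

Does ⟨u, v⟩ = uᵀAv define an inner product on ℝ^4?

Congruent diagonalization of A (simultaneous row and column reduction) yields pivots 9, 35/9, 24/35, 1/6.
So there are 4 positive pivots.
Hence Q is positive definite.
⟨·,·⟩ is an inner product exactly when A is positive definite.

yes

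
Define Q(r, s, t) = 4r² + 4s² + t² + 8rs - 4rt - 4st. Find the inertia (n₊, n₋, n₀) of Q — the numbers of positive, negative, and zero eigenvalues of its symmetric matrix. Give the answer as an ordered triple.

(1, 0, 2)

The symmetric matrix is A = [[4, 4, -2], [4, 4, -2], [-2, -2, 1]].
Row-reducing A symmetrically gives the diagonal entries 4, 0, 0.
Counting signs: 1 positive, 2 zero.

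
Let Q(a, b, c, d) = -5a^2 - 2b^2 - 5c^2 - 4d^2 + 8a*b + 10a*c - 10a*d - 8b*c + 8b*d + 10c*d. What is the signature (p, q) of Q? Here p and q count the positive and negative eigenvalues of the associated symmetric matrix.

(2, 1)

The associated matrix is A = [[-5, 4, 5, -5], [4, -2, -4, 4], [5, -4, -5, 5], [-5, 4, 5, -4]].
Congruent diagonalization of A (simultaneous row and column reduction) yields pivots -5, 6/5, 0, 1.
So there are 2 positive, 1 negative, 1 zero pivots.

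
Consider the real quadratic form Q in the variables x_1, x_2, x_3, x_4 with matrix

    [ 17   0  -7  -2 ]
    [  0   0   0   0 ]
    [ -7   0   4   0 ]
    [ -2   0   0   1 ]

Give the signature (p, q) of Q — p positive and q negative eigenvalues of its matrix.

Applying the same elementary operations to the rows and columns of A produces a congruent diagonal matrix with entries 17, 0, 19/17, 3/19.
Counting signs: 3 positive, 1 zero.

(3, 0)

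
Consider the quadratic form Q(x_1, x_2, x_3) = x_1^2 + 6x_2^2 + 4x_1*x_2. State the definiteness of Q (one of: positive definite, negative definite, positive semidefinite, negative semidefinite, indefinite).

positive semidefinite

The associated matrix is A = [[1, 2, 0], [2, 6, 0], [0, 0, 0]].
Symmetric row and column elimination reduces A to a congruent diagonal form with pivots 1, 2, 0.
That gives 2 positive, 1 zero pivots.
Hence Q is positive semidefinite.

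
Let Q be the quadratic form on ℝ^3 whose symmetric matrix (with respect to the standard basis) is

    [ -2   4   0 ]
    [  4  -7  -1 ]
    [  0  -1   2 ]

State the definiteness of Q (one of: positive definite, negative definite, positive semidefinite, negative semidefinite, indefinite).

Symmetric row and column elimination reduces A to a congruent diagonal form with pivots -2, 1, 1.
Counting signs: 2 positive, 1 negative.
Hence Q is indefinite.

indefinite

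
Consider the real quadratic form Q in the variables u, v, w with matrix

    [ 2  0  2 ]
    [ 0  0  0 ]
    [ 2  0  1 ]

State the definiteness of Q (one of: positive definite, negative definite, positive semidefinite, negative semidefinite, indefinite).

indefinite

Congruent diagonalization of A (simultaneous row and column reduction) yields pivots 2, 0, -1.
That gives 1 positive, 1 negative, 1 zero pivots.
Hence Q is indefinite.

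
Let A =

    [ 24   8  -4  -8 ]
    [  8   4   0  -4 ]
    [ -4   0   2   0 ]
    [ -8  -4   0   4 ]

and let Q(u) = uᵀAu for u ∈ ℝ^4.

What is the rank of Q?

Row-reducing A symmetrically gives the diagonal entries 24, 4/3, 0, 0.
So there are 2 positive, 2 zero pivots.
The rank is the number of nonzero pivots: 2.

2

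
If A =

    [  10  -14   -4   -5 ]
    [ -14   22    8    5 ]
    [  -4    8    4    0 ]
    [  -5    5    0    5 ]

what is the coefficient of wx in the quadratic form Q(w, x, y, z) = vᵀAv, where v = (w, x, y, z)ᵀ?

-28

The coefficient of wx is A[1,2] + A[2,1] = 2·(-14) = -28.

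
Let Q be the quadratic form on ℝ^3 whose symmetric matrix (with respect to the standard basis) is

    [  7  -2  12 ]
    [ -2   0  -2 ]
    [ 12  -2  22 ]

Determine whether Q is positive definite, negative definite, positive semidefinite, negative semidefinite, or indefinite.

indefinite

Row-reducing A symmetrically gives the diagonal entries 7, -4/7, 5.
That gives 2 positive, 1 negative pivots.
Hence Q is indefinite.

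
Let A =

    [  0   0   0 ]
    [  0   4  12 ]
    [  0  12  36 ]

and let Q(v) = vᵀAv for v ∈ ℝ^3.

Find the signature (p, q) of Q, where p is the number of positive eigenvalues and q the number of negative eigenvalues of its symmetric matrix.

(1, 0)

Row-reducing A symmetrically gives the diagonal entries 0, 4, 0.
That gives 1 positive, 2 zero pivots.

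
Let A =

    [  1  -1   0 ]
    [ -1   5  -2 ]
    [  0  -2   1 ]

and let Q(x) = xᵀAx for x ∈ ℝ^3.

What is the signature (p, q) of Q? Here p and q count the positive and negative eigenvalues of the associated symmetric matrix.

Applying the same elementary operations to the rows and columns of A produces a congruent diagonal matrix with entries 1, 4, 0.
That gives 2 positive, 1 zero pivots.

(2, 0)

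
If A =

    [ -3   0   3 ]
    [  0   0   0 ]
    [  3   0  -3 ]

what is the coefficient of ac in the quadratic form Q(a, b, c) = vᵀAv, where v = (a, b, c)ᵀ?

The coefficient of ac is A[1,3] + A[3,1] = 2·3 = 6.

6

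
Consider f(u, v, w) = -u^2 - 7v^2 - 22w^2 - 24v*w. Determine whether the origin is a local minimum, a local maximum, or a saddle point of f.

The Hessian at the origin is H = [[-2, 0, 0], [0, -14, -24], [0, -24, -44]].
Congruent diagonalization of H (simultaneous row and column reduction) yields pivots -2, -14, -20/7.
That gives 3 negative pivots.
H is negative definite, so the origin is a strict local maximum.

local maximum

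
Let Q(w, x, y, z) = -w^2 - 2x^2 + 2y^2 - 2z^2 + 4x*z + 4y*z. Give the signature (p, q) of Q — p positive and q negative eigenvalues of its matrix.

(1, 3)

The symmetric matrix is A = [[-1, 0, 0, 0], [0, -2, 0, 2], [0, 0, 2, 2], [0, 2, 2, -2]].
Row-reducing A symmetrically gives the diagonal entries -1, -2, 2, -2.
So there are 1 positive, 3 negative pivots.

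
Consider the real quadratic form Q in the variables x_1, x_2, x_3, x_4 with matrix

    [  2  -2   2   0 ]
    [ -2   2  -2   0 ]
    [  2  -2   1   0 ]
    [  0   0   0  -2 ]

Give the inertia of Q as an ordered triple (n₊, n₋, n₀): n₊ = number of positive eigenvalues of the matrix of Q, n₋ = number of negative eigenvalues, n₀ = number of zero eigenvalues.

(1, 2, 1)

Row-reducing A symmetrically gives the diagonal entries 2, 0, -1, -2.
So there are 1 positive, 2 negative, 1 zero pivots.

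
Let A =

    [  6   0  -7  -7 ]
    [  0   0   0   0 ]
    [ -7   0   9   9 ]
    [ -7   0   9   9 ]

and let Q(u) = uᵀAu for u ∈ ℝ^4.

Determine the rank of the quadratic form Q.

Row-reducing A symmetrically gives the diagonal entries 6, 0, 5/6, 0.
That gives 2 positive, 2 zero pivots.
The rank is the number of nonzero pivots: 2.

2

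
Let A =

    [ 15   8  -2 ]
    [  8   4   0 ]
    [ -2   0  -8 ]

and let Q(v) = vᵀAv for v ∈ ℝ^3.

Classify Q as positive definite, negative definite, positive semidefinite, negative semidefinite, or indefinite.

indefinite

Applying the same elementary operations to the rows and columns of A produces a congruent diagonal matrix with entries 15, -4/15, -4.
So there are 1 positive, 2 negative pivots.
Hence Q is indefinite.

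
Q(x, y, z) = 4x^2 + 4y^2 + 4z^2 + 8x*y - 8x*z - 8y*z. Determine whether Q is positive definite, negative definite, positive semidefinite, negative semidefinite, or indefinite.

positive semidefinite

The symmetric matrix is A = [[4, 4, -4], [4, 4, -4], [-4, -4, 4]].
Row-reducing A symmetrically gives the diagonal entries 4, 0, 0.
That gives 1 positive, 2 zero pivots.
Hence Q is positive semidefinite.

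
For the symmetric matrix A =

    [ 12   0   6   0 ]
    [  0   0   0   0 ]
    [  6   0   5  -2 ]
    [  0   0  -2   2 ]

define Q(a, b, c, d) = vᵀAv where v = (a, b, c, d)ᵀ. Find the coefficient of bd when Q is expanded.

The coefficient of bd is A[2,4] + A[4,2] = 2·0 = 0.

0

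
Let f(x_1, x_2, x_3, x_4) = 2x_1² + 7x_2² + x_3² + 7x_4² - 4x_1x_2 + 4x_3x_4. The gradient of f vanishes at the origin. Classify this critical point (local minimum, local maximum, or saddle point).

The Hessian at the origin is H = [[4, -4, 0, 0], [-4, 14, 0, 0], [0, 0, 2, 4], [0, 0, 4, 14]].
Symmetric row and column elimination reduces H to a congruent diagonal form with pivots 4, 10, 2, 6.
Counting signs: 4 positive.
H is positive definite, so the origin is a strict local minimum.

local minimum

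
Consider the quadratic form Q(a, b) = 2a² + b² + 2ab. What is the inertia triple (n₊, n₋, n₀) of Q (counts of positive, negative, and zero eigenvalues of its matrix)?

The symmetric matrix is A = [[2, 1], [1, 1]].
Row-reducing A symmetrically gives the diagonal entries 2, 1/2.
That gives 2 positive pivots.

(2, 0, 0)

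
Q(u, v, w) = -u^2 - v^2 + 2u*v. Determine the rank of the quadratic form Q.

1

Write A = [[-1, 1, 0], [1, -1, 0], [0, 0, 0]].
Applying the same elementary operations to the rows and columns of A produces a congruent diagonal matrix with entries -1, 0, 0.
So there are 1 negative, 2 zero pivots.
The rank is the number of nonzero pivots: 1.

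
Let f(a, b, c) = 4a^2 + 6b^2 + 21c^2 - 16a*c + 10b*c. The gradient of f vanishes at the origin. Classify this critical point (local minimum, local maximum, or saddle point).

The Hessian at the origin is H = [[8, 0, -16], [0, 12, 10], [-16, 10, 42]].
Row-reducing H symmetrically gives the diagonal entries 8, 12, 5/3.
Counting signs: 3 positive.
H is positive definite, so the origin is a strict local minimum.

local minimum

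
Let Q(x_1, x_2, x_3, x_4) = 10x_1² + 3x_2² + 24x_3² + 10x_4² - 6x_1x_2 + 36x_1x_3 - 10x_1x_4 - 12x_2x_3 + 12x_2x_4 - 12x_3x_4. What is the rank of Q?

3

Write A = [[10, -3, 18, -5], [-3, 3, -6, 6], [18, -6, 24, -6], [-5, 6, -6, 10]].
Symmetric row and column elimination reduces A to a congruent diagonal form with pivots 10, 21/10, -60/7, 0.
Counting signs: 2 positive, 1 negative, 1 zero.
The rank is the number of nonzero pivots: 3.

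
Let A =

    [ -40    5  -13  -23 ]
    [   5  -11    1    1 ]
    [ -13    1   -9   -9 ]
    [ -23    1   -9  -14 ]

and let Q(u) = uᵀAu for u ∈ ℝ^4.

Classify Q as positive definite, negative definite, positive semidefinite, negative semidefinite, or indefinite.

negative definite

Leading principal minors: Δ_1 = -40, Δ_2 = 415, Δ_3 = -1966, Δ_4 = 30.
The signs alternate starting with Δ_1 < 0, so by Sylvester's criterion Q is negative definite.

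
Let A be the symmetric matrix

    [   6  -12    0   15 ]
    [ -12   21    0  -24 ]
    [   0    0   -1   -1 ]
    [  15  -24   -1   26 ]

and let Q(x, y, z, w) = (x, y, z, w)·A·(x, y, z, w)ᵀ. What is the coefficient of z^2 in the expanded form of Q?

The coefficient of z^2 is the diagonal entry A[3,3] = -1.

-1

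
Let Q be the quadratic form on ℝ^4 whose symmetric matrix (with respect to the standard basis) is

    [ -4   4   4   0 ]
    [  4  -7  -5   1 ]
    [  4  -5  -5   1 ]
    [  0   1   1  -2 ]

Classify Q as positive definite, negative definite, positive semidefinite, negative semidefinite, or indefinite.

negative definite

Leading principal minors: Δ_1 = -4, Δ_2 = 12, Δ_3 = -8, Δ_4 = 8.
The signs alternate starting with Δ_1 < 0, so by Sylvester's criterion Q is negative definite.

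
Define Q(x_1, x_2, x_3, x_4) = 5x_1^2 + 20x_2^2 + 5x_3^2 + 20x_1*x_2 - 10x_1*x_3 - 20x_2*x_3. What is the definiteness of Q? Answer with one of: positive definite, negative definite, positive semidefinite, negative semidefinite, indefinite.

The symmetric matrix is A = [[5, 10, -5, 0], [10, 20, -10, 0], [-5, -10, 5, 0], [0, 0, 0, 0]].
Applying the same elementary operations to the rows and columns of A produces a congruent diagonal matrix with entries 5, 0, 0, 0.
That gives 1 positive, 3 zero pivots.
Hence Q is positive semidefinite.

positive semidefinite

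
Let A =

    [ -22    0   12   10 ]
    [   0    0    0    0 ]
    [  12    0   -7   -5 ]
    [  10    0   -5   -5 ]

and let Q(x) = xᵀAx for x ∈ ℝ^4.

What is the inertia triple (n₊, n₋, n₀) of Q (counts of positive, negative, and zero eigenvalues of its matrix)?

(0, 2, 2)

Congruent diagonalization of A (simultaneous row and column reduction) yields pivots -22, 0, -5/11, 0.
So there are 2 negative, 2 zero pivots.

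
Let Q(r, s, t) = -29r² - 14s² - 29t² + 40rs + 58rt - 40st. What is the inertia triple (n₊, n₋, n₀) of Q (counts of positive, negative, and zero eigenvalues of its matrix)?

(0, 2, 1)

The associated matrix is A = [[-29, 20, 29], [20, -14, -20], [29, -20, -29]].
Applying the same elementary operations to the rows and columns of A produces a congruent diagonal matrix with entries -29, -6/29, 0.
Counting signs: 2 negative, 1 zero.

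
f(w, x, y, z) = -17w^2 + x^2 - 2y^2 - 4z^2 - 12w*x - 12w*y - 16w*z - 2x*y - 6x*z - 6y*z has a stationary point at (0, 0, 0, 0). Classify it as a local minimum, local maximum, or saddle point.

saddle point

The Hessian at the origin is H = [[-34, -12, -12, -16], [-12, 2, -2, -6], [-12, -2, -4, -6], [-16, -6, -6, -8]].
Symmetric row and column elimination reduces H to a congruent diagonal form with pivots -34, 106/17, -30/53, -2/5.
So there are 1 positive, 3 negative pivots.
H is indefinite, so the origin is a saddle point.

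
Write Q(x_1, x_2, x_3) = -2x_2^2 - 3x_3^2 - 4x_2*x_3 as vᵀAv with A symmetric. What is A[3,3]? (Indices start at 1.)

The coefficient of x_3^2 in Q is -3, and that is exactly A[3,3].

-3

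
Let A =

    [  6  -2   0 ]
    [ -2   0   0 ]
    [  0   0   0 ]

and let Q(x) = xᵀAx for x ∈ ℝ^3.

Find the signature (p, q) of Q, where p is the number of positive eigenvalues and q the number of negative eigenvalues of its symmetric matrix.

Row-reducing A symmetrically gives the diagonal entries 6, -2/3, 0.
That gives 1 positive, 1 negative, 1 zero pivots.

(1, 1)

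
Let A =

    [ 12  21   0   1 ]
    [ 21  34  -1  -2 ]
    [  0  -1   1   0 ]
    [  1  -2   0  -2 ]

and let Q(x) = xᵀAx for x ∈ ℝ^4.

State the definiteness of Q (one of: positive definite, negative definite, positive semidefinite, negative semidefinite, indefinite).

Congruent diagonalization of A (simultaneous row and column reduction) yields pivots 12, -11/4, 15/11, 5/3.
Counting signs: 3 positive, 1 negative.
Hence Q is indefinite.

indefinite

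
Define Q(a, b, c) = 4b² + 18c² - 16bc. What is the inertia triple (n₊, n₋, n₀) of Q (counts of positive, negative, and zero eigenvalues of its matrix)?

(2, 0, 1)

Write A = [[0, 0, 0], [0, 4, -8], [0, -8, 18]].
Symmetric row and column elimination reduces A to a congruent diagonal form with pivots 0, 4, 2.
So there are 2 positive, 1 zero pivots.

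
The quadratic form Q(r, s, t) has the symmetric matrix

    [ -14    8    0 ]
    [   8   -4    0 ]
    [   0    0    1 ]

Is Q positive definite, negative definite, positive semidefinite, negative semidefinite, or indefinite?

Symmetric row and column elimination reduces A to a congruent diagonal form with pivots -14, 4/7, 1.
That gives 2 positive, 1 negative pivots.
Hence Q is indefinite.

indefinite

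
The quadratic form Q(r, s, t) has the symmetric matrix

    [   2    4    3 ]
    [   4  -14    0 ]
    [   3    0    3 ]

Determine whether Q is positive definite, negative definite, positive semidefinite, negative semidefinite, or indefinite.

indefinite

An LDLᵀ factorisation of A has diagonal entries 2, -22, 3/22.
That gives 2 positive, 1 negative pivots.
Hence Q is indefinite.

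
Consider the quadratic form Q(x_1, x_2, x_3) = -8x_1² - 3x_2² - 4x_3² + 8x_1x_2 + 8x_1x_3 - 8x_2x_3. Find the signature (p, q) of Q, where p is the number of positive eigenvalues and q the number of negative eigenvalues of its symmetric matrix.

Write A = [[-8, 4, 4], [4, -3, -4], [4, -4, -4]].
Congruent diagonalization of A (simultaneous row and column reduction) yields pivots -8, -1, 2.
Counting signs: 1 positive, 2 negative.

(1, 2)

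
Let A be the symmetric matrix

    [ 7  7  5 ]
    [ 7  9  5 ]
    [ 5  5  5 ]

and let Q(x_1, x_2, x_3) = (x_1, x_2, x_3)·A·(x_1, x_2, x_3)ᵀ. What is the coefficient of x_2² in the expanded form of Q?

The coefficient of x_2² is the diagonal entry A[2,2] = 9.

9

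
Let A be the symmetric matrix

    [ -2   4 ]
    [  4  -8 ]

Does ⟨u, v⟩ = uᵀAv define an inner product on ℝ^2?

For the 2×2 matrix [[-2, 4], [4, -8]]: det = -2·-8 − (4)² = 0, trace = -10.
det = 0 so one eigenvalue is zero; the form is semidefinite with the sign of the trace.
⟨·,·⟩ is an inner product exactly when A is positive definite.

no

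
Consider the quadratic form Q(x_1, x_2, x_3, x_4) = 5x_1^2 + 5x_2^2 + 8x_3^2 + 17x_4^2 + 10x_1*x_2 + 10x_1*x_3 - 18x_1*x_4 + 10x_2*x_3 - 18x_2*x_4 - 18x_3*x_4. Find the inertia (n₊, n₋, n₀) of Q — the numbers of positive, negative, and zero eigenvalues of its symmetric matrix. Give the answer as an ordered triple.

The symmetric matrix is A = [[5, 5, 5, -9], [5, 5, 5, -9], [5, 5, 8, -9], [-9, -9, -9, 17]].
Congruent diagonalization of A (simultaneous row and column reduction) yields pivots 5, 0, 3, 4/5.
Counting signs: 3 positive, 1 zero.

(3, 0, 1)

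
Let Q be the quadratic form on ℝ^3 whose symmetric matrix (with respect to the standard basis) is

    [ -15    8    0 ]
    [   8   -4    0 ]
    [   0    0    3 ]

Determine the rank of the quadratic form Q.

3

Symmetric row and column elimination reduces A to a congruent diagonal form with pivots -15, 4/15, 3.
So there are 2 positive, 1 negative pivots.
The rank is the number of nonzero pivots: 3.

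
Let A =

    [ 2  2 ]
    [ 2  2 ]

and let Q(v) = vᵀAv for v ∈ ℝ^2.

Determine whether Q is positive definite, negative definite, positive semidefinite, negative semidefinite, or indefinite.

positive semidefinite

Symmetric row and column elimination reduces A to a congruent diagonal form with pivots 2, 0.
So there are 1 positive, 1 zero pivots.
Hence Q is positive semidefinite.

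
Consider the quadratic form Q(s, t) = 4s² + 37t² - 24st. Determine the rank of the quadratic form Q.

Write A = [[4, -12], [-12, 37]].
An LDLᵀ factorisation of A has diagonal entries 4, 1.
That gives 2 positive pivots.
The rank is the number of nonzero pivots: 2.

2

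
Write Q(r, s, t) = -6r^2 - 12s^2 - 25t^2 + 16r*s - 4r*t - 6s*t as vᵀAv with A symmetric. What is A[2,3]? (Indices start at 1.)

-3

The coefficient of s·t in Q is -6. For a symmetric A this equals A[2,3] + A[3,2] = 2·A[2,3].
So A[2,3] = -6/2 = -3.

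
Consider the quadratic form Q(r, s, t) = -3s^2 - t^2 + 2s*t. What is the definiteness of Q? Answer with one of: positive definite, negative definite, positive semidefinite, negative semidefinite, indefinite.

The associated matrix is A = [[0, 0, 0], [0, -3, 1], [0, 1, -1]].
Symmetric row and column elimination reduces A to a congruent diagonal form with pivots 0, -3, -2/3.
That gives 2 negative, 1 zero pivots.
Hence Q is negative semidefinite.

negative semidefinite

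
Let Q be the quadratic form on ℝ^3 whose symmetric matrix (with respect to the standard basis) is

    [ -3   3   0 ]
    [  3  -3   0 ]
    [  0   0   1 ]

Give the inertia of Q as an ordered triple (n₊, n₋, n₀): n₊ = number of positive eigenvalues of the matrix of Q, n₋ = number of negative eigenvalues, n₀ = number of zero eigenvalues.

(1, 1, 1)

Row-reducing A symmetrically gives the diagonal entries -3, 0, 1.
Counting signs: 1 positive, 1 negative, 1 zero.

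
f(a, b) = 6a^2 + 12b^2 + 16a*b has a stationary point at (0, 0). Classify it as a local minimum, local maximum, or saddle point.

The Hessian at the origin is H = [[12, 16], [16, 24]].
det H = 12·24 − (16)² = 32 > 0 and H[1,1] = 12 > 0, so H is positive definite.
Therefore the origin is a local minimum.

local minimum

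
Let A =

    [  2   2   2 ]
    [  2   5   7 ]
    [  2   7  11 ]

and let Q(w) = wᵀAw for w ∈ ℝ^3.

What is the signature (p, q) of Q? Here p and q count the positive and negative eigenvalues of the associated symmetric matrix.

Symmetric row and column elimination reduces A to a congruent diagonal form with pivots 2, 3, 2/3.
Counting signs: 3 positive.

(3, 0)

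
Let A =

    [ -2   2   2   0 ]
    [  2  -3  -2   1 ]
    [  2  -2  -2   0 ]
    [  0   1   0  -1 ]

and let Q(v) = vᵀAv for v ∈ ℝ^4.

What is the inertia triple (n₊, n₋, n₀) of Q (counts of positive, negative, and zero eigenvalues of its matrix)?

(0, 2, 2)

Symmetric row and column elimination reduces A to a congruent diagonal form with pivots -2, -1, 0, 0.
That gives 2 negative, 2 zero pivots.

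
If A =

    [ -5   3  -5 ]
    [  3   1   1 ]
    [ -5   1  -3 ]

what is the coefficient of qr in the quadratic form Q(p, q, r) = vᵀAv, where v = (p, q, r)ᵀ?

The coefficient of qr is A[2,3] + A[3,2] = 2·1 = 2.

2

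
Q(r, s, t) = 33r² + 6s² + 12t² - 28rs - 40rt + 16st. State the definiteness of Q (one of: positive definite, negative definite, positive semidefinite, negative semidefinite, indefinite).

indefinite

Write A = [[33, -14, -20], [-14, 6, 8], [-20, 8, 12]].
Applying the same elementary operations to the rows and columns of A produces a congruent diagonal matrix with entries 33, 2/33, -4.
That gives 2 positive, 1 negative pivots.
Hence Q is indefinite.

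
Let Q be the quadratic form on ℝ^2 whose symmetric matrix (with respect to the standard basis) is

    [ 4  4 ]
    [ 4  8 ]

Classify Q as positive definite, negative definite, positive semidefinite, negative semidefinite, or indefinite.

Leading principal minors: Δ_1 = 4, Δ_2 = 16.
All leading principal minors are positive, so by Sylvester's criterion Q is positive definite.

positive definite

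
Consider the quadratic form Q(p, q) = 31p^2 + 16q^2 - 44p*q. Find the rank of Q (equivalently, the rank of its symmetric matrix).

2

The symmetric matrix is A = [[31, -22], [-22, 16]].
An LDLᵀ factorisation of A has diagonal entries 31, 12/31.
Counting signs: 2 positive.
The rank is the number of nonzero pivots: 2.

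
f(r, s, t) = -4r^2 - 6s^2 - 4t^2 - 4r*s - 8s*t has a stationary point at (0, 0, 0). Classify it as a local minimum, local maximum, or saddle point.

The Hessian at the origin is H = [[-8, -4, 0], [-4, -12, -8], [0, -8, -8]].
Applying the same elementary operations to the rows and columns of H produces a congruent diagonal matrix with entries -8, -10, -8/5.
Counting signs: 3 negative.
H is negative definite, so the origin is a strict local maximum.

local maximum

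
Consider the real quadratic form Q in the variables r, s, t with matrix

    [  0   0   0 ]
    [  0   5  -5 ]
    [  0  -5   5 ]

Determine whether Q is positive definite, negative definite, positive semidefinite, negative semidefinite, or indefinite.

Symmetric row and column elimination reduces A to a congruent diagonal form with pivots 0, 5, 0.
That gives 1 positive, 2 zero pivots.
Hence Q is positive semidefinite.

positive semidefinite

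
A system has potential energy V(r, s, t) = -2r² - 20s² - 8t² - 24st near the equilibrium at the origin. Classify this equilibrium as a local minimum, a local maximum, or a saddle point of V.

local maximum

The Hessian at the origin is H = [[-4, 0, 0], [0, -40, -24], [0, -24, -16]].
Row-reducing H symmetrically gives the diagonal entries -4, -40, -8/5.
So there are 3 negative pivots.
H is negative definite, so the origin is a strict local maximum.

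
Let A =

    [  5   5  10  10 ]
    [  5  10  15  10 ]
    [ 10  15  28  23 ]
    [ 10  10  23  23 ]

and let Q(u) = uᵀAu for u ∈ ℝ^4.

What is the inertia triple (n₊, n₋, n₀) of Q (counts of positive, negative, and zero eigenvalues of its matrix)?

(3, 0, 1)

Symmetric row and column elimination reduces A to a congruent diagonal form with pivots 5, 5, 3, 0.
So there are 3 positive, 1 zero pivots.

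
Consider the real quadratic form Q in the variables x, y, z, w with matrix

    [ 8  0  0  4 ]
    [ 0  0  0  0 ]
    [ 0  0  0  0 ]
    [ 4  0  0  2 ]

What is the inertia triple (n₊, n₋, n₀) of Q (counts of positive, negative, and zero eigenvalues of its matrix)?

Symmetric row and column elimination reduces A to a congruent diagonal form with pivots 8, 0, 0, 0.
So there are 1 positive, 3 zero pivots.

(1, 0, 3)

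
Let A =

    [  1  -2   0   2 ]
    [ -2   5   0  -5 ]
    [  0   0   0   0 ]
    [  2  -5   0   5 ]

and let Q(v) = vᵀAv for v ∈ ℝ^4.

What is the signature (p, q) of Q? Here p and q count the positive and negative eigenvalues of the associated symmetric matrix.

(2, 0)

Applying the same elementary operations to the rows and columns of A produces a congruent diagonal matrix with entries 1, 1, 0, 0.
That gives 2 positive, 2 zero pivots.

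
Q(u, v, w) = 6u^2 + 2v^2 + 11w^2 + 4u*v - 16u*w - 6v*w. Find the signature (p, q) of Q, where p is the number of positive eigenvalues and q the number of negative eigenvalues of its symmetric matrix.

Write A = [[6, 2, -8], [2, 2, -3], [-8, -3, 11]].
Symmetric row and column elimination reduces A to a congruent diagonal form with pivots 6, 4/3, 1/4.
So there are 3 positive pivots.

(3, 0)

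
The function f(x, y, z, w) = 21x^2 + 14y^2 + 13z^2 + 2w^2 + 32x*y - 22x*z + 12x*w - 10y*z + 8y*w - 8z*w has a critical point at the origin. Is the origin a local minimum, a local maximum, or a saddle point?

The Hessian at the origin is H = [[42, 32, -22, 12], [32, 28, -10, 8], [-22, -10, 26, -8], [12, 8, -8, 4]].
Symmetric row and column elimination reduces H to a congruent diagonal form with pivots 42, 76/21, 35/19, 4/35.
Counting signs: 4 positive.
H is positive definite, so the origin is a strict local minimum.

local minimum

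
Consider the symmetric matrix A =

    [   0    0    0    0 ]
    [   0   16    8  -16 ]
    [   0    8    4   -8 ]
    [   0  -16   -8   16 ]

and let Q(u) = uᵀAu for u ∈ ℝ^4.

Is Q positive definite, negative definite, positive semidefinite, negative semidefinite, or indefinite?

positive semidefinite

Row-reducing A symmetrically gives the diagonal entries 0, 16, 0, 0.
So there are 1 positive, 3 zero pivots.
Hence Q is positive semidefinite.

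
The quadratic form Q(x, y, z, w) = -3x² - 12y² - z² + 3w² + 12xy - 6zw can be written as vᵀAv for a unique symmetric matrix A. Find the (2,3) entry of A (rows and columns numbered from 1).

The coefficient of y·z in Q is 0. For a symmetric A this equals A[2,3] + A[3,2] = 2·A[2,3].
So A[2,3] = 0/2 = 0.

0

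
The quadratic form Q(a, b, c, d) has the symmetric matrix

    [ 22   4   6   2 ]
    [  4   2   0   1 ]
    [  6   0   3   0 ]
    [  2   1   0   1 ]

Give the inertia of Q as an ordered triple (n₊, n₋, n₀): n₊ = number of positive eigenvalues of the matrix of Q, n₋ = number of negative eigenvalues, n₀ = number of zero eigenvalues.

(4, 0, 0)

Row-reducing A symmetrically gives the diagonal entries 22, 14/11, 3/7, 1/2.
Counting signs: 4 positive.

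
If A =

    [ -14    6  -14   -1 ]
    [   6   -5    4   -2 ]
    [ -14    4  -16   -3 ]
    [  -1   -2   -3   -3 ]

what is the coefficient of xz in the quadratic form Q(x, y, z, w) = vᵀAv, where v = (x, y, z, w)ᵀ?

-28

The coefficient of xz is A[1,3] + A[3,1] = 2·(-14) = -28.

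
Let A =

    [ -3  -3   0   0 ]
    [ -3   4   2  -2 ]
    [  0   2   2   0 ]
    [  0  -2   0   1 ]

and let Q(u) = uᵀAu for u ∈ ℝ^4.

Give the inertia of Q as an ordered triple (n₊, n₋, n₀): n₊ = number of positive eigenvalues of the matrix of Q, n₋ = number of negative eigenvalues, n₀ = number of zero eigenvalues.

Applying the same elementary operations to the rows and columns of A produces a congruent diagonal matrix with entries -3, 7, 10/7, 1/5.
So there are 3 positive, 1 negative pivots.

(3, 1, 0)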